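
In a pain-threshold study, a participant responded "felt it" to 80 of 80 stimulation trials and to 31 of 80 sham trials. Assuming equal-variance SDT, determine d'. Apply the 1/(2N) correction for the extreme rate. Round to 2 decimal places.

The hit rate is 80/80 = 1, so apply the 1/(2N) correction: H → 1 − 1/(2·80) = 0.99375.
z(H) = z(0.99375) = 2.498
z(FA) = z(0.38750) = -0.286
d' = 2.498 − (-0.286) = 2.784

d' = 2.78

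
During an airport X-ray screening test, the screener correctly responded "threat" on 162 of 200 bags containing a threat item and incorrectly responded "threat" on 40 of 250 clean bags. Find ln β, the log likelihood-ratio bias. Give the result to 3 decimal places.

ln β = 0.109

H = 162/200 = 0.8100
FA = 40/250 = 0.1600
z(H) = z(0.8100) = 0.8779
z(FA) = z(0.1600) = -0.9945
ln β = −½·[z(H)² − z(FA)²] = −0.5 × (0.7707 − 0.9890) = 0.10915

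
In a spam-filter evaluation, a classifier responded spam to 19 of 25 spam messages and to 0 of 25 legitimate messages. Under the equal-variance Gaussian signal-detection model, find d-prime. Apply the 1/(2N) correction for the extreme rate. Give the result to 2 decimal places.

d-prime = 2.76

The false-alarm rate is 0/25 = 0, so apply the 1/(2N) correction: FA → 1/(2·25) = 0.02000.
z(H) = z(0.76000) = 0.706
z(FA) = z(0.02000) = -2.054
d' = 0.706 − (-2.054) = 2.760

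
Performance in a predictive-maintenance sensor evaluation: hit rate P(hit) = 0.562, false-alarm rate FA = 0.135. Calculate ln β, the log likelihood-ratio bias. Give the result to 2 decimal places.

ln β = 0.60

z(H) = z(0.562) = 0.156
z(FA) = z(0.135) = -1.103
ln β = −½·[z(H)² − z(FA)²] = −0.5 × (0.024 − 1.217) = 0.5965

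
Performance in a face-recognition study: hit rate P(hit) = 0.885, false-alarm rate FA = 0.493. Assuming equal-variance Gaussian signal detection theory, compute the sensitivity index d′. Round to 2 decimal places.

d′ = 1.22

z(H) = z(0.885) = 1.200
z(FA) = z(0.493) = -0.018
d' = z(H) − z(FA) = 1.200 − (-0.018) = 1.218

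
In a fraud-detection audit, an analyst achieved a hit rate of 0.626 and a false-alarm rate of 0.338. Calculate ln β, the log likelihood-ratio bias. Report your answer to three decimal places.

ln β = 0.036

Φ⁻¹(H) = 0.3213
Φ⁻¹(FA) = -0.4179
ln β = −½·[z(H)² − z(FA)²] = −0.5 × (0.1032 − 0.1746) = 0.0357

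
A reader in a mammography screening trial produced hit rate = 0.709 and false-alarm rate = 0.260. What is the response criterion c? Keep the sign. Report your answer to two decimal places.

Φ⁻¹(0.709) = 0.5505, Φ⁻¹(0.260) = -0.6433
c = −½·[z(H) + z(FA)] = −0.5 × (0.5505 + (-0.6433)) = 0.0464
c > 0: the reader has a conservative response bias.

c = 0.05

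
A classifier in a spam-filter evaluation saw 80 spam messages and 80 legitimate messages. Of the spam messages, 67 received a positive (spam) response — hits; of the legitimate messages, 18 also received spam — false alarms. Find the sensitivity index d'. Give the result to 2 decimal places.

H = 67/80 = 0.8375
FA = 18/80 = 0.2250
z(H) = 0.9842
z(FA) = -0.7554
d' = z(H) − z(FA) = 0.9842 − (-0.7554) = 1.7396

d' = 1.74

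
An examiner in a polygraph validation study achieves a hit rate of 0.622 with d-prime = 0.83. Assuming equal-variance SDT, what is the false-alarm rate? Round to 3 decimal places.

false-alarm rate = 0.302

z(hit rate) = z(0.622) = 0.3107
z(FA) = z(H) − d' = 0.3107 − 0.83 = -0.5193
false-alarm rate = Φ(-0.5193) = 0.3018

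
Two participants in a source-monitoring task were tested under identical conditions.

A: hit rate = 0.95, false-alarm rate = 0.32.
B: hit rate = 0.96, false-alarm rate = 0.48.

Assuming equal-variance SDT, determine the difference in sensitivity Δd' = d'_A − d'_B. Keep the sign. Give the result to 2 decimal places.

Δd' = 0.31

A: z(0.95) = 1.645, z(0.32) = -0.468, d' = 2.113
B: z(0.96) = 1.751, z(0.48) = -0.050, d' = 1.801
Δd' = d'_A − d'_B = 2.113 − 1.801 = 0.312
A has the higher sensitivity.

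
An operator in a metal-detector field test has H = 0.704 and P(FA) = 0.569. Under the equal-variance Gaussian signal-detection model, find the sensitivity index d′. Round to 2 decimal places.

Φ⁻¹(H) = Φ⁻¹(0.704) = 0.536
Φ⁻¹(FA) = Φ⁻¹(0.569) = 0.174
d' = z(H) − z(FA) = 0.536 − 0.174 = 0.362

d′ = 0.36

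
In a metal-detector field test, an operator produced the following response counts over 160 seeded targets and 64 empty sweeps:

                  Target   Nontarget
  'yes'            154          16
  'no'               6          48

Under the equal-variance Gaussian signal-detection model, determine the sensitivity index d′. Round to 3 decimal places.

H = 154/160 = 0.9625
FA = 16/64 = 0.2500
z(H) = z(0.9625) = 1.7805
z(FA) = z(0.2500) = -0.6745
d' = z(H) − z(FA) = 1.7805 − (-0.6745) = 2.4550

d′ = 2.455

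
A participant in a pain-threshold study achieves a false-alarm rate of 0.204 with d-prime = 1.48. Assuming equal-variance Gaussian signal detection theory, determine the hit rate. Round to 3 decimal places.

hit rate = 0.743

z(false-alarm rate) = z(0.204) = -0.8274
z(H) = z(FA) + d' = -0.8274 + 1.48 = 0.6526
hit rate = Φ(0.6526) = 0.7430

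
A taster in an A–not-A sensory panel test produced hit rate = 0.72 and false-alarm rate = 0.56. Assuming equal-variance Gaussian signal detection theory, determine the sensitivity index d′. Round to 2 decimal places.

d′ = 0.43

z(H) = z(0.72) = 0.583
z(FA) = z(0.56) = 0.151
d' = z(H) − z(FA) = 0.583 − 0.151 = 0.432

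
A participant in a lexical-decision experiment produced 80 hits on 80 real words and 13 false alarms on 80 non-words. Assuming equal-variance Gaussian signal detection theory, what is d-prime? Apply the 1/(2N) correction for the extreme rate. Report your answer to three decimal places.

The hit rate is 80/80 = 1, so apply the 1/(2N) correction: H → 1 − 1/(2·80) = 0.99375.
z(H) = z(0.99375) = 2.4977
z(FA) = z(0.16250) = -0.9842
d' = 2.4977 − (-0.9842) = 3.4819

d-prime = 3.482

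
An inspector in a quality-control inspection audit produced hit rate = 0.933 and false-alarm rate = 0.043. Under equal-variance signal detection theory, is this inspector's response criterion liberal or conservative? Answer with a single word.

z(H) = 1.499, z(FA) = -1.717
c = −½·(z(H) + z(FA)) = 0.109
c > 0 → conservative criterion (biased toward responding “no”).

conservative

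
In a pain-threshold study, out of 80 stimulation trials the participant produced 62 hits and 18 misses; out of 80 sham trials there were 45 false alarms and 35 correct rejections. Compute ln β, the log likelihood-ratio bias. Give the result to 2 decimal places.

H = 62/80 = 0.7750
FA = 45/80 = 0.5625
Φ⁻¹(0.7750) = 0.755, Φ⁻¹(0.5625) = 0.157
ln β = −½·[z(H)² − z(FA)²] = −0.5 × (0.570 − 0.025) = -0.2725

ln β = -0.27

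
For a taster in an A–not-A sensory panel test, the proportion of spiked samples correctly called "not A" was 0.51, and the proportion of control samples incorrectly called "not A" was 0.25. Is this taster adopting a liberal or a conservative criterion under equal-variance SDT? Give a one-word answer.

z(H) = 0.025, z(FA) = -0.674
c = −½·(z(H) + z(FA)) = 0.3245
c > 0 → conservative criterion (biased toward responding “no”).

conservative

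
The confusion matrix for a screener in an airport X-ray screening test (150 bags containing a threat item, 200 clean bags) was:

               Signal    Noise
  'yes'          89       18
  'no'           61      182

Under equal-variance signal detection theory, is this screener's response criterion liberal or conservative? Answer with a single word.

conservative

z(H) = 0.236, z(FA) = -1.341
c = −½·(z(H) + z(FA)) = 0.5525
c > 0 → conservative criterion (biased toward responding “no”).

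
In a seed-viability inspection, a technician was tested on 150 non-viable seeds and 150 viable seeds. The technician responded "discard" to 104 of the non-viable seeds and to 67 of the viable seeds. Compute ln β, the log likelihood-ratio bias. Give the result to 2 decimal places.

ln β = -0.12

H = 104/150 = 0.6933
FA = 67/150 = 0.4467
Φ⁻¹(H) = 0.505
Φ⁻¹(FA) = -0.134
ln β = −½·[z(H)² − z(FA)²] = −0.5 × (0.255 − 0.018) = -0.1185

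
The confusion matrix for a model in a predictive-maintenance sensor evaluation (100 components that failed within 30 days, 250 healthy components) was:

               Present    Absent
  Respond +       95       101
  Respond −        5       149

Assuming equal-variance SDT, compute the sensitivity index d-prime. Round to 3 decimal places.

d-prime = 1.888

H = 95/100 = 0.9500
FA = 101/250 = 0.4040
z(H) = z(0.9500) = 1.6449
z(FA) = z(0.4040) = -0.2430
d' = z(H) − z(FA) = 1.6449 − (-0.2430) = 1.8879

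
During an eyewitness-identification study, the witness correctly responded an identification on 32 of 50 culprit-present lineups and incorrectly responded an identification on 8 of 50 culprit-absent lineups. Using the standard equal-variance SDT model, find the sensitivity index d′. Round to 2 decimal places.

H = 32/50 = 0.6400
FA = 8/50 = 0.1600
z(H) = z(0.6400) = 0.358
z(FA) = z(0.1600) = -0.994
d' = z(H) − z(FA) = 0.358 − (-0.994) = 1.352

d′ = 1.35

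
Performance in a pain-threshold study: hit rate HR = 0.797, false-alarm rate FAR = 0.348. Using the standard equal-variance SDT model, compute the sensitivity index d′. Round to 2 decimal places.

z(0.797) = 0.831, z(0.348) = -0.391
d' = z(H) − z(FA) = 0.831 − (-0.391) = 1.222

d′ = 1.22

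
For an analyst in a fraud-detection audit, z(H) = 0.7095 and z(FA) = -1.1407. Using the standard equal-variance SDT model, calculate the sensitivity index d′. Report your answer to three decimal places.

d' = z(H) − z(FA) = 0.7095 − (-1.1407) = 1.8502

d′ = 1.850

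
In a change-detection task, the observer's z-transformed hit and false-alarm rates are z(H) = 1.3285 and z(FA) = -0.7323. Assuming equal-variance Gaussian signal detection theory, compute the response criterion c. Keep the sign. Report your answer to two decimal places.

c = -0.30

c = −½·[z(H) + z(FA)] = −½·(1.3285 + (-0.7323)) = -0.2981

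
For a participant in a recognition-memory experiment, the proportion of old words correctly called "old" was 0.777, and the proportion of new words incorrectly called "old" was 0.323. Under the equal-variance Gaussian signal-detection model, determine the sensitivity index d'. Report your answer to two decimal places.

z(0.777) = 0.7621, z(0.323) = -0.4593
d' = z(H) − z(FA) = 0.7621 − (-0.4593) = 1.2214

d' = 1.22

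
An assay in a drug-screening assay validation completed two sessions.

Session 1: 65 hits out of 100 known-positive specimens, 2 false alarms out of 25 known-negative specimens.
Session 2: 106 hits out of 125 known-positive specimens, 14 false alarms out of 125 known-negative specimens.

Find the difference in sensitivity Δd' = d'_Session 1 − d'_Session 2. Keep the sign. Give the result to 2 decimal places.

Session 1: z(0.6500) = 0.385, z(0.0800) = -1.405, d' = 1.790
Session 2: z(0.8480) = 1.028, z(0.1120) = -1.216, d' = 2.244
Δd' = d'_Session 1 − d'_Session 2 = 1.790 − 2.244 = -0.454
Session 2 has the higher sensitivity.

Δd' = -0.45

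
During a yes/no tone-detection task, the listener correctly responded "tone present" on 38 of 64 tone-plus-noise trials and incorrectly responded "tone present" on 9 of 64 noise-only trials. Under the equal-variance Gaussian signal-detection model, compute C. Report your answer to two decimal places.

C = 0.42

H = 38/64 = 0.5938
FA = 9/64 = 0.1406
z(H) = z(0.5938) = 0.2373
z(FA) = z(0.1406) = -1.0776
c = −½·[z(H) + z(FA)] = −0.5 × (0.2373 + (-1.0776)) = 0.42015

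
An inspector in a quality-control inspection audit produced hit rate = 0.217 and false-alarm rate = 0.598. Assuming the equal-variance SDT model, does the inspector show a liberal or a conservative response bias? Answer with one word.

z(H) = -0.782, z(FA) = 0.248
c = −½·(z(H) + z(FA)) = 0.267
c > 0 → conservative criterion (biased toward responding “no”).

conservative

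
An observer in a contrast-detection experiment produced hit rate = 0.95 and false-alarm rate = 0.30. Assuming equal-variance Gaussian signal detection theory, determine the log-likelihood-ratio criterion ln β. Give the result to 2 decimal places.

ln β = -1.22

Φ⁻¹(0.95) = 1.645, Φ⁻¹(0.30) = -0.524
ln β = −½·[z(H)² − z(FA)²] = −0.5 × (2.706 − 0.275) = -1.2155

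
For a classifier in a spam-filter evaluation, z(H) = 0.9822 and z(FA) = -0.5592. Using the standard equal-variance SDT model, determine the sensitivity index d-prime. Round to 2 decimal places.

d-prime = 1.54

d' = z(H) − z(FA) = 0.9822 − (-0.5592) = 1.5414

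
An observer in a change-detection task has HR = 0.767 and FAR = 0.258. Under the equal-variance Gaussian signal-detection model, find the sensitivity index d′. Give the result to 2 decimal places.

Φ⁻¹(H) = 0.7290
Φ⁻¹(FA) = -0.6495
d' = z(H) − z(FA) = 0.7290 − (-0.6495) = 1.3785

d′ = 1.38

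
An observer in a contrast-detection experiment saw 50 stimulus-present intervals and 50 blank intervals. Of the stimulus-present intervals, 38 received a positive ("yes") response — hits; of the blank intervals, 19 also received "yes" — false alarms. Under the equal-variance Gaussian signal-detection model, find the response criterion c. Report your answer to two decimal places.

c = -0.20

H = 38/50 = 0.7600
FA = 19/50 = 0.3800
z(H) = 0.706
z(FA) = -0.305
c = −½·[z(H) + z(FA)] = −0.5 × (0.706 + (-0.305)) = -0.2005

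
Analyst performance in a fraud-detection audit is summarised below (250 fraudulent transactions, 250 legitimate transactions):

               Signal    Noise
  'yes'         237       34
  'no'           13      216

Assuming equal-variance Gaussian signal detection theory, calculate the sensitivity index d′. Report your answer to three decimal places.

d′ = 2.724

H = 237/250 = 0.9480
FA = 34/250 = 0.1360
z(H) = z(0.9480) = 1.6258
z(FA) = z(0.1360) = -1.0985
d' = z(H) − z(FA) = 1.6258 − (-1.0985) = 2.7243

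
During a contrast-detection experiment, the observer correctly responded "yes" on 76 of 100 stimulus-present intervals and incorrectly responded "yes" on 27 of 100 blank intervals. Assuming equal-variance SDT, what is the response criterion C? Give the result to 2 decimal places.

C = -0.05

H = 76/100 = 0.7600
FA = 27/100 = 0.2700
Φ⁻¹(H) = Φ⁻¹(0.7600) = 0.7063
Φ⁻¹(FA) = Φ⁻¹(0.2700) = -0.6128
c = −½·[z(H) + z(FA)] = −0.5 × (0.7063 + (-0.6128)) = -0.04675
c < 0: the observer has a liberal response bias.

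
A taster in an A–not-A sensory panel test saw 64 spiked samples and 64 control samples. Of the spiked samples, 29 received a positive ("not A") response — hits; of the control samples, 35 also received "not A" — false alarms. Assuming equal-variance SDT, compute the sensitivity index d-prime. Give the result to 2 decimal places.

H = 29/64 = 0.4531
FA = 35/64 = 0.5469
z(H) = z(0.4531) = -0.118
z(FA) = z(0.5469) = 0.118
d' = z(H) − z(FA) = -0.118 − 0.118 = -0.236

d-prime = -0.24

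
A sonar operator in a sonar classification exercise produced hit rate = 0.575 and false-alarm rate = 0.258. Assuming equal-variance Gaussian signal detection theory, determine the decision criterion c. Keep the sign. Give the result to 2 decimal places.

c = 0.23

z(0.575) = 0.1891, z(0.258) = -0.6495
c = −½·[z(H) + z(FA)] = −0.5 × (0.1891 + (-0.6495)) = 0.2302
c > 0: the sonar operator has a conservative response bias.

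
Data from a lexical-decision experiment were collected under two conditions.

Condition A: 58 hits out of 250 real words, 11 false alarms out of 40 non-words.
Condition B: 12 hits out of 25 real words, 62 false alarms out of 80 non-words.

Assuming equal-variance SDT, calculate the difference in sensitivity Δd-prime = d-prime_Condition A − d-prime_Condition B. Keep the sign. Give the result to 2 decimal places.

Δd-prime = 0.67

Condition A: z(0.2320) = -0.732, z(0.2750) = -0.598, d' = -0.134
Condition B: z(0.4800) = -0.050, z(0.7750) = 0.755, d' = -0.805
Δd' = d'_Condition A − d'_Condition B = -0.134 − (-0.805) = 0.671
Condition A has the higher sensitivity.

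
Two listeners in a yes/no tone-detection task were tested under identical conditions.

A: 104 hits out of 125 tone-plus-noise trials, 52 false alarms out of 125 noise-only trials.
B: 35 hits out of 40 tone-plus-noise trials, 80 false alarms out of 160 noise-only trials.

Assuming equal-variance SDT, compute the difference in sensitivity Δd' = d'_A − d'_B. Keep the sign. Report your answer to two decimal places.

Δd' = 0.02

A: z(0.8320) = 0.962, z(0.4160) = -0.212, d' = 1.174
B: z(0.8750) = 1.150, z(0.5000) = 0.000, d' = 1.150
Δd' = d'_A − d'_B = 1.174 − 1.150 = 0.024
A has the higher sensitivity.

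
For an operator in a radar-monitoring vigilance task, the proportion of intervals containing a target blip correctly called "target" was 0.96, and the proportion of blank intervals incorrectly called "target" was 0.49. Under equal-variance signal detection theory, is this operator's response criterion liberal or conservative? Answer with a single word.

z(H) = 1.751, z(FA) = -0.025
c = −½·(z(H) + z(FA)) = -0.863
c < 0 → liberal criterion (biased toward responding “yes”).

liberal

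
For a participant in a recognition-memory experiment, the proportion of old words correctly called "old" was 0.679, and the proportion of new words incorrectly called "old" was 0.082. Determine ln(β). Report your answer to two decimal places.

Φ⁻¹(0.679) = 0.465, Φ⁻¹(0.082) = -1.392
ln β = −½·[z(H)² − z(FA)²] = −0.5 × (0.216 − 1.938) = 0.861

ln β = 0.86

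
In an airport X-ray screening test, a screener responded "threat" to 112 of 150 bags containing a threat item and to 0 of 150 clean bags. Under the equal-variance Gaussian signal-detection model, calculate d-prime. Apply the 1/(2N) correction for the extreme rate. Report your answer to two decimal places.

The false-alarm rate is 0/150 = 0, so apply the 1/(2N) correction: FA → 1/(2·150) = 0.00333.
z(H) = z(0.74667) = 0.664
z(FA) = z(0.00333) = -2.713
d' = 0.664 − (-2.713) = 3.377

d-prime = 3.38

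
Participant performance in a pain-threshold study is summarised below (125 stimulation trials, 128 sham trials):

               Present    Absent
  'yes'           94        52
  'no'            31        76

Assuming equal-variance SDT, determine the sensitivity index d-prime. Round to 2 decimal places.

H = 94/125 = 0.7520
FA = 52/128 = 0.4062
Φ⁻¹(0.7520) = 0.681, Φ⁻¹(0.4062) = -0.237
d' = z(H) − z(FA) = 0.681 − (-0.237) = 0.918

d-prime = 0.92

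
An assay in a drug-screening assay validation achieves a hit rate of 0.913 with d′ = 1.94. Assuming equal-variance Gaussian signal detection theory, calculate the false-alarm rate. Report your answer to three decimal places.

z(hit rate) = z(0.913) = 1.3595
z(FA) = z(H) − d' = 1.3595 − 1.94 = -0.5805
false-alarm rate = Φ(-0.5805) = 0.2808

false-alarm rate = 0.281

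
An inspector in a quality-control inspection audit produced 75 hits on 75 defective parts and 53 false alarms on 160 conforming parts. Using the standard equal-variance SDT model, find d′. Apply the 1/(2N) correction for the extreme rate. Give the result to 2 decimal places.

d′ = 2.91

The hit rate is 75/75 = 1, so apply the 1/(2N) correction: H → 1 − 1/(2·75) = 0.99333.
z(H) = z(0.99333) = 2.475
z(FA) = z(0.33125) = -0.436
d' = 2.475 − (-0.436) = 2.911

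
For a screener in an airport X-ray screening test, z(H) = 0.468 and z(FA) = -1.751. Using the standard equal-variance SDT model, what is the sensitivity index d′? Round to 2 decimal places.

d′ = 2.22

d' = z(H) − z(FA) = 0.468 − (-1.751) = 2.219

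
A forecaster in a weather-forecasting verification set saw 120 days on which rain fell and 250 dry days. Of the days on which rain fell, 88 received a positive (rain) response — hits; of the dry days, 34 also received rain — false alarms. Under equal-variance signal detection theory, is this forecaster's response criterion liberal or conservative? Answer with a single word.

conservative

z(H) = 0.623, z(FA) = -1.098
c = −½·(z(H) + z(FA)) = 0.2375
c > 0 → conservative criterion (biased toward responding “no”).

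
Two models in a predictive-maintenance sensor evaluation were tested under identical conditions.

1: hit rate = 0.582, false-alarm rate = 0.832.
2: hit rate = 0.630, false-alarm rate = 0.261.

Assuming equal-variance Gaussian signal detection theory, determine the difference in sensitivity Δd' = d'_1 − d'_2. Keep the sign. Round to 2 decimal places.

Δd' = -1.73

1: z(0.582) = 0.207, z(0.832) = 0.962, d' = -0.755
2: z(0.630) = 0.332, z(0.261) = -0.640, d' = 0.972
Δd' = d'_1 − d'_2 = -0.755 − 0.972 = -1.727
2 has the higher sensitivity.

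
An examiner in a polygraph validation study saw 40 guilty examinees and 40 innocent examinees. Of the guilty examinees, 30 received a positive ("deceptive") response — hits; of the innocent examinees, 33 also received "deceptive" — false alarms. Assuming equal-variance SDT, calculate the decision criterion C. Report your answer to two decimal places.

C = -0.80

H = 30/40 = 0.7500
FA = 33/40 = 0.8250
Φ⁻¹(H) = 0.6745
Φ⁻¹(FA) = 0.9346
c = −½·[z(H) + z(FA)] = −0.5 × (0.6745 + 0.9346) = -0.80455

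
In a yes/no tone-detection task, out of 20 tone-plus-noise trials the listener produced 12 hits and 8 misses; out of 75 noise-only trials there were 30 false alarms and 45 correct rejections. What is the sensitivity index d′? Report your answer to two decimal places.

H = 12/20 = 0.6000
FA = 30/75 = 0.4000
Φ⁻¹(H) = Φ⁻¹(0.6000) = 0.2533
Φ⁻¹(FA) = Φ⁻¹(0.4000) = -0.2533
d' = z(H) − z(FA) = 0.2533 − (-0.2533) = 0.5066

d′ = 0.51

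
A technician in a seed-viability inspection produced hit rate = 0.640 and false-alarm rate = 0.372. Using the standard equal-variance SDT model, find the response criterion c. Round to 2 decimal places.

z(0.640) = 0.358, z(0.372) = -0.327
c = −½·[z(H) + z(FA)] = −0.5 × (0.358 + (-0.327)) = -0.0155

c = -0.02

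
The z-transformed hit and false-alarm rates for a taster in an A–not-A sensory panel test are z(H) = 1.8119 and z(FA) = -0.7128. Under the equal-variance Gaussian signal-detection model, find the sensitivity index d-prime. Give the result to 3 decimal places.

d-prime = 2.525

d' = z(H) − z(FA) = 1.8119 − (-0.7128) = 2.5247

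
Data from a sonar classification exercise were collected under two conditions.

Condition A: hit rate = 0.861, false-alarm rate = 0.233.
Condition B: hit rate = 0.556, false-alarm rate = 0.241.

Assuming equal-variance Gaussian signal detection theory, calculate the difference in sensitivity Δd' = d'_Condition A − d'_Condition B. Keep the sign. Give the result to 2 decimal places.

Condition A: z(0.861) = 1.085, z(0.233) = -0.729, d' = 1.814
Condition B: z(0.556) = 0.141, z(0.241) = -0.703, d' = 0.844
Δd' = d'_Condition A − d'_Condition B = 1.814 − 0.844 = 0.970
Condition A has the higher sensitivity.

Δd' = 0.97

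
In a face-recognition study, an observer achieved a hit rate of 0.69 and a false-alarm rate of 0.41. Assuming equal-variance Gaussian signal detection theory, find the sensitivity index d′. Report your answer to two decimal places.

d′ = 0.72

z(H) = 0.4959
z(FA) = -0.2275
d' = z(H) − z(FA) = 0.4959 − (-0.2275) = 0.7234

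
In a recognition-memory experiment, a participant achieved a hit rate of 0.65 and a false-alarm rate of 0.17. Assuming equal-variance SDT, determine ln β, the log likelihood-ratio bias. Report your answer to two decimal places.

ln β = 0.38

z(H) = 0.385
z(FA) = -0.954
ln β = −½·[z(H)² − z(FA)²] = −0.5 × (0.148 − 0.910) = 0.381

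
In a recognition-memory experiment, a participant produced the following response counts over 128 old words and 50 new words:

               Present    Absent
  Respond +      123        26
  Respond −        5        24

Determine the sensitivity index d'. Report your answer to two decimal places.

d' = 1.71

H = 123/128 = 0.9609
FA = 26/50 = 0.5200
Φ⁻¹(H) = 1.761
Φ⁻¹(FA) = 0.050
d' = z(H) − z(FA) = 1.761 − 0.050 = 1.711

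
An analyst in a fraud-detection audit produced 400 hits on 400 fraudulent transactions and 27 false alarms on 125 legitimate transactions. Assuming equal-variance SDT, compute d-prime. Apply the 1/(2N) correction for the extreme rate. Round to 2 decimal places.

d-prime = 3.81

The hit rate is 400/400 = 1, so apply the 1/(2N) correction: H → 1 − 1/(2·400) = 0.99875.
z(H) = z(0.99875) = 3.023
z(FA) = z(0.21600) = -0.786
d' = 3.023 − (-0.786) = 3.809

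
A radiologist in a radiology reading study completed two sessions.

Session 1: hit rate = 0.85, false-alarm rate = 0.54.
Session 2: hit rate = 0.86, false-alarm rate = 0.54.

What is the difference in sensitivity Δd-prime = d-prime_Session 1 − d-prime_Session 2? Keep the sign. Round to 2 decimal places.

Session 1: z(0.85) = 1.036, z(0.54) = 0.100, d' = 0.936
Session 2: z(0.86) = 1.080, z(0.54) = 0.100, d' = 0.980
Δd' = d'_Session 1 − d'_Session 2 = 0.936 − 0.980 = -0.044
Session 2 has the higher sensitivity.

Δd-prime = -0.04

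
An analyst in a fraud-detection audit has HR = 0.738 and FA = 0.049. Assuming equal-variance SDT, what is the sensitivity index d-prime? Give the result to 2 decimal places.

d-prime = 2.29

z(H) = 0.637
z(FA) = -1.655
d' = z(H) − z(FA) = 0.637 − (-1.655) = 2.292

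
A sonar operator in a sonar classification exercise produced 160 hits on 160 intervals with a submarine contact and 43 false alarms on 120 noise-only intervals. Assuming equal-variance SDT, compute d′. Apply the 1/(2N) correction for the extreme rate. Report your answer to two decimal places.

d′ = 3.10

The hit rate is 160/160 = 1, so apply the 1/(2N) correction: H → 1 − 1/(2·160) = 0.99687.
z(H) = z(0.99687) = 2.734
z(FA) = z(0.35833) = -0.363
d' = 2.734 − (-0.363) = 3.097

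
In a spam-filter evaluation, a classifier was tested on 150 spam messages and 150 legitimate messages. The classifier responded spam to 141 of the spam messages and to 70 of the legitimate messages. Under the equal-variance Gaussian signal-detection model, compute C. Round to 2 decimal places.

C = -0.74

H = 141/150 = 0.9400
FA = 70/150 = 0.4667
z(H) = 1.555
z(FA) = -0.084
c = −½·[z(H) + z(FA)] = −0.5 × (1.555 + (-0.084)) = -0.7355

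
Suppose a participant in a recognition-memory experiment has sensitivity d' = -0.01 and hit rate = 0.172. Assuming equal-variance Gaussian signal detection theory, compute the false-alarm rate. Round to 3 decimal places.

false-alarm rate = 0.175

z(hit rate) = z(0.172) = -0.9463
z(FA) = z(H) − d' = -0.9463 − (-0.01) = -0.9363
false-alarm rate = Φ(-0.9363) = 0.1746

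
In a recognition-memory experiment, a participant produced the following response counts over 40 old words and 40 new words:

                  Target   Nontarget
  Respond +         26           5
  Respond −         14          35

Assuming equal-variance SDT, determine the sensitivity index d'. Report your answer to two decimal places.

d' = 1.54

H = 26/40 = 0.6500
FA = 5/40 = 0.1250
z(H) = z(0.6500) = 0.3853
z(FA) = z(0.1250) = -1.1503
d' = z(H) − z(FA) = 0.3853 − (-1.1503) = 1.5356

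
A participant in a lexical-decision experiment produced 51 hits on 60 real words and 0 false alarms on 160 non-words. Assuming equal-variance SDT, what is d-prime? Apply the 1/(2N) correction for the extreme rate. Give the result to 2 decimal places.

The false-alarm rate is 0/160 = 0, so apply the 1/(2N) correction: FA → 1/(2·160) = 0.00313.
z(H) = z(0.85000) = 1.036
z(FA) = z(0.00313) = -2.734
d' = 1.036 − (-2.734) = 3.770

d-prime = 3.77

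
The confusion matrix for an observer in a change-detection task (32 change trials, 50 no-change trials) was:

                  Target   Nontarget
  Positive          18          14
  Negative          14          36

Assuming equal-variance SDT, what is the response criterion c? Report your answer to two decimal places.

c = 0.21

H = 18/32 = 0.5625
FA = 14/50 = 0.2800
z(H) = z(0.5625) = 0.157
z(FA) = z(0.2800) = -0.583
c = −½·[z(H) + z(FA)] = −0.5 × (0.157 + (-0.583)) = 0.213
c > 0: the observer has a conservative response bias.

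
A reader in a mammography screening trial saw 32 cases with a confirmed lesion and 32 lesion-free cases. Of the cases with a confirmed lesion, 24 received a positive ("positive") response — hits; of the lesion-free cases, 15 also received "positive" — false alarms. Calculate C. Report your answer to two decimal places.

H = 24/32 = 0.7500
FA = 15/32 = 0.4688
z(0.7500) = 0.6745, z(0.4688) = -0.0783
c = −½·[z(H) + z(FA)] = −0.5 × (0.6745 + (-0.0783)) = -0.2981

C = -0.30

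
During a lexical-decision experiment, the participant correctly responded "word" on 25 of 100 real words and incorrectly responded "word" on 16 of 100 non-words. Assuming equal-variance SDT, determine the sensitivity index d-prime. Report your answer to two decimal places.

H = 25/100 = 0.2500
FA = 16/100 = 0.1600
Φ⁻¹(H) = -0.6745
Φ⁻¹(FA) = -0.9945
d' = z(H) − z(FA) = -0.6745 − (-0.9945) = 0.3200

d-prime = 0.32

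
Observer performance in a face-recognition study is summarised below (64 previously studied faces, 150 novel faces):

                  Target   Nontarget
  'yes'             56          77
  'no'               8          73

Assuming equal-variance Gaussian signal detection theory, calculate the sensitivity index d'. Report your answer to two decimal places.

d' = 1.12

H = 56/64 = 0.8750
FA = 77/150 = 0.5133
z(0.8750) = 1.150, z(0.5133) = 0.033
d' = z(H) − z(FA) = 1.150 − 0.033 = 1.117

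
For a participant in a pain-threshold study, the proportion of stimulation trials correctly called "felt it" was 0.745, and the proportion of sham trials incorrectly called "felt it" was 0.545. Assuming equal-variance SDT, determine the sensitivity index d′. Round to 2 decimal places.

Φ⁻¹(H) = 0.659
Φ⁻¹(FA) = 0.113
d' = z(H) − z(FA) = 0.659 − 0.113 = 0.546

d′ = 0.55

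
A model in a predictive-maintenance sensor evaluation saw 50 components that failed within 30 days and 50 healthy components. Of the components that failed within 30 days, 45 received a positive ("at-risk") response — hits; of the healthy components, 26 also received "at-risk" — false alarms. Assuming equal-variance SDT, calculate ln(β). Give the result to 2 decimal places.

H = 45/50 = 0.9000
FA = 26/50 = 0.5200
z(H) = z(0.9000) = 1.282
z(FA) = z(0.5200) = 0.050
ln β = −½·[z(H)² − z(FA)²] = −0.5 × (1.644 − 0.003) = -0.8205

ln β = -0.82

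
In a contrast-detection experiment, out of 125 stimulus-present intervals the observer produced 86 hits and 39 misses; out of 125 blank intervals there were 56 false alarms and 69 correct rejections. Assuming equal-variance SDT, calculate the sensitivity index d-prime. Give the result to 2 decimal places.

d-prime = 0.62

H = 86/125 = 0.6880
FA = 56/125 = 0.4480
Φ⁻¹(H) = Φ⁻¹(0.6880) = 0.4902
Φ⁻¹(FA) = Φ⁻¹(0.4480) = -0.1307
d' = z(H) − z(FA) = 0.4902 − (-0.1307) = 0.6209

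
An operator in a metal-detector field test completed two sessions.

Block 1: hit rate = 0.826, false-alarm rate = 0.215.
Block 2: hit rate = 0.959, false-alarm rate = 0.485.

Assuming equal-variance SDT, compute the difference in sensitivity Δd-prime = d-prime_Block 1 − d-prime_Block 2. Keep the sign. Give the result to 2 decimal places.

Block 1: z(0.826) = 0.938, z(0.215) = -0.789, d' = 1.727
Block 2: z(0.959) = 1.739, z(0.485) = -0.038, d' = 1.777
Δd' = d'_Block 1 − d'_Block 2 = 1.727 − 1.777 = -0.050
Block 2 has the higher sensitivity.

Δd-prime = -0.05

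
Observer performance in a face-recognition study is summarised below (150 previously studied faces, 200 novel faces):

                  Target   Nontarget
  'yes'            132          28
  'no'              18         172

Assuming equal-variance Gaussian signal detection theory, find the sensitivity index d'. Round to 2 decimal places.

d' = 2.26

H = 132/150 = 0.8800
FA = 28/200 = 0.1400
Φ⁻¹(H) = Φ⁻¹(0.8800) = 1.175
Φ⁻¹(FA) = Φ⁻¹(0.1400) = -1.080
d' = z(H) − z(FA) = 1.175 − (-1.080) = 2.255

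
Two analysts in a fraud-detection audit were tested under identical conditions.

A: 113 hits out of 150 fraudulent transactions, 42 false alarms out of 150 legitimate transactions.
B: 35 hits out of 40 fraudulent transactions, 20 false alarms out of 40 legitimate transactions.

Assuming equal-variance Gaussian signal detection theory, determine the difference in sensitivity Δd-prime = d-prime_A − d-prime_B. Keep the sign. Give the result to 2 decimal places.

A: z(0.7533) = 0.685, z(0.2800) = -0.583, d' = 1.268
B: z(0.8750) = 1.150, z(0.5000) = 0.000, d' = 1.150
Δd' = d'_A − d'_B = 1.268 − 1.150 = 0.118
A has the higher sensitivity.

Δd-prime = 0.12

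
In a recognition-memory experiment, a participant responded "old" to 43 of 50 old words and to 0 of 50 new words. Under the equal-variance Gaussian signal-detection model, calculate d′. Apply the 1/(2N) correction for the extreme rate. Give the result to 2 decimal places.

The false-alarm rate is 0/50 = 0, so apply the 1/(2N) correction: FA → 1/(2·50) = 0.01000.
z(H) = z(0.86000) = 1.080
z(FA) = z(0.01000) = -2.326
d' = 1.080 − (-2.326) = 3.406

d′ = 3.41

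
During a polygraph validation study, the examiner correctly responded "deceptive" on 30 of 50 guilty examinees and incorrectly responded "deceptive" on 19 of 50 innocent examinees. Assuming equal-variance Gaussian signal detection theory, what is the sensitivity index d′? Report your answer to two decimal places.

H = 30/50 = 0.6000
FA = 19/50 = 0.3800
z(0.6000) = 0.253, z(0.3800) = -0.305
d' = z(H) − z(FA) = 0.253 − (-0.305) = 0.558

d′ = 0.56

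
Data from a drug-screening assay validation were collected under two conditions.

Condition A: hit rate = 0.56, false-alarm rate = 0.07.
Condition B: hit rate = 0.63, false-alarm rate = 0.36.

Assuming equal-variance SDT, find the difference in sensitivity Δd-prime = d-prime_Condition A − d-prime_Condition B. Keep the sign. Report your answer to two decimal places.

Δd-prime = 0.94

Condition A: z(0.56) = 0.151, z(0.07) = -1.476, d' = 1.627
Condition B: z(0.63) = 0.332, z(0.36) = -0.358, d' = 0.690
Δd' = d'_Condition A − d'_Condition B = 1.627 − 0.690 = 0.937
Condition A has the higher sensitivity.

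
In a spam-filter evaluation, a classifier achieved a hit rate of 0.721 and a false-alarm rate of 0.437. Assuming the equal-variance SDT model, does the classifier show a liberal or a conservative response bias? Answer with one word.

z(H) = 0.586, z(FA) = -0.159
c = −½·(z(H) + z(FA)) = -0.2135
c < 0 → liberal criterion (biased toward responding “yes”).

liberal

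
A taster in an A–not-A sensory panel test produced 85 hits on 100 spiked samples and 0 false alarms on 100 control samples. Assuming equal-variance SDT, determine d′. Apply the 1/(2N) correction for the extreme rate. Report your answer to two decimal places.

The false-alarm rate is 0/100 = 0, so apply the 1/(2N) correction: FA → 1/(2·100) = 0.00500.
z(H) = z(0.85000) = 1.036
z(FA) = z(0.00500) = -2.576
d' = 1.036 − (-2.576) = 3.612

d′ = 3.61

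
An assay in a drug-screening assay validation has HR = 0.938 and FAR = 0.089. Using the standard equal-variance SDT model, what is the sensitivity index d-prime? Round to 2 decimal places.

z(H) = z(0.938) = 1.538
z(FA) = z(0.089) = -1.347
d' = z(H) − z(FA) = 1.538 − (-1.347) = 2.885

d-prime = 2.89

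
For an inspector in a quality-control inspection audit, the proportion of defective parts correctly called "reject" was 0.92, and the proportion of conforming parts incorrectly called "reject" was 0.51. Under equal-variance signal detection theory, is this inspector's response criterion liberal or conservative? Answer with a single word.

z(H) = 1.405, z(FA) = 0.025
c = −½·(z(H) + z(FA)) = -0.715
c < 0 → liberal criterion (biased toward responding “yes”).

liberal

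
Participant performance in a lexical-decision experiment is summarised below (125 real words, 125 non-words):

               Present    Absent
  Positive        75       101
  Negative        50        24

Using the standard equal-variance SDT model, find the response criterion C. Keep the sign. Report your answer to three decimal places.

H = 75/125 = 0.6000
FA = 101/125 = 0.8080
z(0.6000) = 0.2533, z(0.8080) = 0.8705
c = −½·[z(H) + z(FA)] = −0.5 × (0.2533 + 0.8705) = -0.5619
c < 0: the participant has a liberal response bias.

C = -0.562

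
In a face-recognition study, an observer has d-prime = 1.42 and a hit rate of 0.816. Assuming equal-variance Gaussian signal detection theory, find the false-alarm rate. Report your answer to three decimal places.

false-alarm rate = 0.302

z(hit rate) = z(0.816) = 0.9002
z(FA) = z(H) − d' = 0.9002 − 1.42 = -0.5198
false-alarm rate = Φ(-0.5198) = 0.3016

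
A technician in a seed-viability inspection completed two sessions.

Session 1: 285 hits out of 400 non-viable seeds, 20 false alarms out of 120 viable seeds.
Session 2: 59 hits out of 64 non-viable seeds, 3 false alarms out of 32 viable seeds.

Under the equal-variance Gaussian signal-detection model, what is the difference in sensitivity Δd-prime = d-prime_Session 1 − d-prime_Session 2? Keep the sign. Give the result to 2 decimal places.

Session 1: z(0.7125) = 0.561, z(0.1667) = -0.967, d' = 1.528
Session 2: z(0.9219) = 1.418, z(0.0938) = -1.318, d' = 2.736
Δd' = d'_Session 1 − d'_Session 2 = 1.528 − 2.736 = -1.208
Session 2 has the higher sensitivity.

Δd-prime = -1.21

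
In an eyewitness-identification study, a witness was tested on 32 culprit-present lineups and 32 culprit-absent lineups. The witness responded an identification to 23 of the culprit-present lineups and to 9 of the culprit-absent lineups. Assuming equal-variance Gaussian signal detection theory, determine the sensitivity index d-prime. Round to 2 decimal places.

d-prime = 1.16

H = 23/32 = 0.7188
FA = 9/32 = 0.2812
Φ⁻¹(0.7188) = 0.5793, Φ⁻¹(0.2812) = -0.5793
d' = z(H) − z(FA) = 0.5793 − (-0.5793) = 1.1586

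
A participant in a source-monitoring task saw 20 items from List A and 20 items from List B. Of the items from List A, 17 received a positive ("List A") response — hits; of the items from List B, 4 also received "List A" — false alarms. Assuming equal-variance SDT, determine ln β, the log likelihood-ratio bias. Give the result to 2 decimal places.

ln β = -0.18

H = 17/20 = 0.8500
FA = 4/20 = 0.2000
z(0.8500) = 1.036, z(0.2000) = -0.842
ln β = −½·[z(H)² − z(FA)²] = −0.5 × (1.073 − 0.709) = -0.182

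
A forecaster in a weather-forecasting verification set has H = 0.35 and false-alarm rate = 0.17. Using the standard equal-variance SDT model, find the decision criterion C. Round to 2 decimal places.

z(0.35) = -0.385, z(0.17) = -0.954
c = −½·[z(H) + z(FA)] = −0.5 × (-0.385 + (-0.954)) = 0.6695
c > 0: the forecaster has a conservative response bias.

C = 0.67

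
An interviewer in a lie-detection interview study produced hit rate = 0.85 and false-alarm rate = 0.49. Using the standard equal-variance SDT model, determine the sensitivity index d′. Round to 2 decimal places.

d′ = 1.06

z(H) = z(0.85) = 1.0364
z(FA) = z(0.49) = -0.0251
d' = z(H) − z(FA) = 1.0364 − (-0.0251) = 1.0615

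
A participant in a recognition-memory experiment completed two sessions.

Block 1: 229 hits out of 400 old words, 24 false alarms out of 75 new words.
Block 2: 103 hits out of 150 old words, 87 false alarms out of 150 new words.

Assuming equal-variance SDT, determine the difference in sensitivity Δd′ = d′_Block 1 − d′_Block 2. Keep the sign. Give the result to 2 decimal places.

Block 1: z(0.5725) = 0.183, z(0.3200) = -0.468, d' = 0.651
Block 2: z(0.6867) = 0.487, z(0.5800) = 0.202, d' = 0.285
Δd' = d'_Block 1 − d'_Block 2 = 0.651 − 0.285 = 0.366
Block 1 has the higher sensitivity.

Δd′ = 0.37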